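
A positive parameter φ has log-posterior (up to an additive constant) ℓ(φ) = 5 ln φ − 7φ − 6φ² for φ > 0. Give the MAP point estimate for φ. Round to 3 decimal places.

φ̂_MAP = 0.417

ℓ'(φ) = 5/φ − 7 − 12φ. Setting this to zero and multiplying by φ: 12φ² + 7φ − 5 = 0.
φ = (−7 + √(7² + 4·12·5)) / (2·12) = (−7 + √289) / 24 = (−7 + 17)/24 = 5/12.
ℓ''(φ) = −5/φ² − 12 < 0, confirming a maximum.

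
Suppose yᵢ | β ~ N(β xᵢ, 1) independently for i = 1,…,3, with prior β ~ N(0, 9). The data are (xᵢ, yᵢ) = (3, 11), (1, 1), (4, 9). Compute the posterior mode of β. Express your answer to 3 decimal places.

log p(β | y) = −Σ(yᵢ − βxᵢ)²/(2·1) − β²/(2·9) + const.
Setting the derivative to zero: Σxᵢ(yᵢ − βxᵢ)/1 − β/9 = 0, so β = Σxᵢyᵢ / (Σxᵢ² + σ²/τ²).
Σxᵢyᵢ = 3·11 + 1·1 + 4·9 = 70; Σxᵢ² = 26; σ²/τ² = 1/9.
β̂_MAP = 70 / (26 + 1/9) = 70/(235/9) = 126/47 ≈ 2.681.

β̂_MAP = 2.681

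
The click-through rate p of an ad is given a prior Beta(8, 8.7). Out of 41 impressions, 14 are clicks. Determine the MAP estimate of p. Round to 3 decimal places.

p̂_MAP = 0.377

Prior: Beta(8, 8.7).
Data: 14 successes in 41 trials. The binomial likelihood contributes p^14(1−p)^27, so the posterior is Beta(8+14, 8.7+27) = Beta(22, 35.7).
For Beta(a, b) with a, b > 1 the mode is (a−1)/(a+b−2) = 21/55.7 ≈ 0.377.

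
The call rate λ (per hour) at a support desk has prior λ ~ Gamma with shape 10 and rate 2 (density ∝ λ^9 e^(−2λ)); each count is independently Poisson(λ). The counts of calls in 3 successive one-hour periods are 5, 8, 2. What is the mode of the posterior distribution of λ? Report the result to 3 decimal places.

Σxᵢ = 5+8+2 = 15, with n = 3.
Posterior ∝ λ^9e^(−2λ) · λ^15e^(−3λ) = λ^24e^(−5λ), i.e. Gamma(shape=25, rate=5).
The mode of a Gamma(a, b) with a ≥ 1 (shape–rate) is (a−1)/b = 24/5 ≈ 4.800.

λ̂_MAP = 4.800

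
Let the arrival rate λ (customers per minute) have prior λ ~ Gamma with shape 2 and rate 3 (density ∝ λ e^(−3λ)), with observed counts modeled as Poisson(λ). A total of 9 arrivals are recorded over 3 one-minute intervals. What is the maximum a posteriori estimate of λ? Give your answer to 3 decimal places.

Σxᵢ = 9, n = 3.
Posterior ∝ λe^(−3λ) · λ^9e^(−3λ) = λ^10e^(−6λ), i.e. Gamma(shape=11, rate=6).
The mode of a Gamma(a, b) with a ≥ 1 (shape–rate) is (a−1)/b = 10/6 ≈ 1.667.

λ̂_MAP = 1.667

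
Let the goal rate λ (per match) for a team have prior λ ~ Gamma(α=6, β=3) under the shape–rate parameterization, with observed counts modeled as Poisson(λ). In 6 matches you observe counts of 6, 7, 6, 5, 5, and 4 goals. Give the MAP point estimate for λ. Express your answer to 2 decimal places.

Σxᵢ = 6+7+6+5+5+4 = 33, with n = 6.
Posterior ∝ λ^5e^(−3λ) · λ^33e^(−6λ) = λ^38e^(−9λ), i.e. Gamma(shape=39, rate=9).
The mode of a Gamma(a, b) with a ≥ 1 (shape–rate) is (a−1)/b = 38/9 ≈ 4.22.

λ̂_MAP = 4.22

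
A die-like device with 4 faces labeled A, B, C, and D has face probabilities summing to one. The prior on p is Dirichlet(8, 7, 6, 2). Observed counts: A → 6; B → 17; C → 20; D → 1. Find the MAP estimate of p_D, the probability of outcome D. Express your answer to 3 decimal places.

The posterior is Dirichlet(αᵢ + nᵢ) = Dirichlet(14, 24, 26, 3).
For a Dirichlet(a₁,…,a_K) with all aᵢ > 1, the mode has j-th component (aⱼ − 1)/(Σaᵢ − K).
Here Σaᵢ = 67 and K = 4, so p_D = (3 − 1)/(67 − 4) = 2/63 ≈ 0.032.

MAP estimate of p_D = 0.032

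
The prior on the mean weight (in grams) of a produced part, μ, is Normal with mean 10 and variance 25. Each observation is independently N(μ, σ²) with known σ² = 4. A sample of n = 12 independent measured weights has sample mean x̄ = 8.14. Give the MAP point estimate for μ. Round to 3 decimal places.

n = 12, x̄ = 8.14.
For a Normal prior and Normal likelihood with known variance, the posterior is Normal; its mode equals its mean, the precision-weighted average.
Prior precision 1/σ₀² = 1/25 = 0.04; data precision n/σ² = 12/4 = 3.
μ̂ = (0.04·10 + 3·8.14) / (0.04 + 3) = 24.82/3.04 = 1241/152 ≈ 8.164.

μ̂_MAP = 8.164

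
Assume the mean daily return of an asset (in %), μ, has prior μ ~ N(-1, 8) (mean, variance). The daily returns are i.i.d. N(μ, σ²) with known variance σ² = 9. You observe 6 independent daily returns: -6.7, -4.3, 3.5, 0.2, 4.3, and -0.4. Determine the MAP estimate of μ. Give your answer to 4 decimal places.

μ̂_MAP = -0.6351

n = 6; x̄ = ((-6.7) + (-4.3) + 3.5 + 0.2 + 4.3 + (-0.4))/6 = -3.4/6 = -17/30 ≈ -0.5667.
For a Normal prior and Normal likelihood with known variance, the posterior is Normal; its mode equals its mean, the precision-weighted average.
Prior precision 1/σ₀² = 1/8 = 0.125; data precision n/σ² = 6/9 = 2/3.
μ̂ = (0.125·(-1) + (2/3)·(-17/30)) / (0.125 + 2/3) = (-181/360)/(19/24) = -181/285 ≈ -0.6351.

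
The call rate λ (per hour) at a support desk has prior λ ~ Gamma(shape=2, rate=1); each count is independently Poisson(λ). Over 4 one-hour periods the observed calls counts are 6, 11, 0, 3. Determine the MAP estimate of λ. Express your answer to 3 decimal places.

λ̂_MAP = 4.200

Σxᵢ = 6+11+0+3 = 20, with n = 4.
Posterior ∝ λe^(−1λ) · λ^20e^(−4λ) = λ^21e^(−5λ), i.e. Gamma(shape=22, rate=5).
The mode of a Gamma(a, b) with a ≥ 1 (shape–rate) is (a−1)/b = 21/5 ≈ 4.200.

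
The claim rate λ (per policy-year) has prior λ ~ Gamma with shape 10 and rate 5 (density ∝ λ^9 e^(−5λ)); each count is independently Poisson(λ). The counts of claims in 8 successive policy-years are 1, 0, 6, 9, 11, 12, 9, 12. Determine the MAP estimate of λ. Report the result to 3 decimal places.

Σxᵢ = 1+0+6+9+11+12+9+12 = 60, with n = 8.
Posterior ∝ λ^9e^(−5λ) · λ^60e^(−8λ) = λ^69e^(−13λ), i.e. Gamma(shape=70, rate=13).
The mode of a Gamma(a, b) with a ≥ 1 (shape–rate) is (a−1)/b = 69/13 ≈ 5.308.

λ̂_MAP = 5.308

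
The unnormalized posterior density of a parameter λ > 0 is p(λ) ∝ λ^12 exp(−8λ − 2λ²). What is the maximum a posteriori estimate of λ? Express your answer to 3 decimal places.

ℓ'(λ) = 12/λ − 8 − 4λ. Setting this to zero and multiplying by λ: 4λ² + 8λ − 12 = 0.
λ = (−8 + √(8² + 4·4·12)) / (2·4) = (−8 + √256) / 8 = (−8 + 16)/8 = 1.
ℓ''(λ) = −12/λ² − 4 < 0, confirming a maximum.

λ̂_MAP = 1.000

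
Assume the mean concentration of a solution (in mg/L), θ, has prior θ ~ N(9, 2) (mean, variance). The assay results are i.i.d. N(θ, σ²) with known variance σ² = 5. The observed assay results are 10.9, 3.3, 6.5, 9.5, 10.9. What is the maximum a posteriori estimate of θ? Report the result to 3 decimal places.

n = 5; x̄ = (10.9 + 3.3 + 6.5 + 9.5 + 10.9)/5 = 41.1/5 = 8.22.
For a Normal prior and Normal likelihood with known variance, the posterior is Normal; its mode equals its mean, the precision-weighted average.
Prior precision 1/σ₀² = 1/2 = 0.5; data precision n/σ² = 5/5 = 1.
θ̂ = (0.5·9 + 1·8.22) / (0.5 + 1) = 12.72/1.5 = 8.480.

θ̂_MAP = 8.480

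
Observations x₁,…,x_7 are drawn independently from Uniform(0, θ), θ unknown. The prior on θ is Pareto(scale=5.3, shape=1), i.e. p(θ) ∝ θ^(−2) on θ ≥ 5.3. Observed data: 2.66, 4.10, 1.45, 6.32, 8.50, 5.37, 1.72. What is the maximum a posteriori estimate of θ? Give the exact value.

The Uniform(0, θ) likelihood is θ^(−n) for θ ≥ max(xᵢ), zero otherwise. Here max(xᵢ) = 8.50.
Posterior ∝ θ^(−2) · θ^(−7) = θ^(−9) on θ ≥ max(5.3, 8.50) = 8.50.
This density is strictly decreasing in θ, so the posterior mode lies at the lower boundary of the support.

θ̂_MAP = 8.50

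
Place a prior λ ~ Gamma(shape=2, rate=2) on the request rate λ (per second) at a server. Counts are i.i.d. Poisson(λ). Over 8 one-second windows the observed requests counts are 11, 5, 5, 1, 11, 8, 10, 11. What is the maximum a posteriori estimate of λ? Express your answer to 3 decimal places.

λ̂_MAP = 6.300

Σxᵢ = 11+5+5+1+11+8+10+11 = 62, with n = 8.
Posterior ∝ λe^(−2λ) · λ^62e^(−8λ) = λ^63e^(−10λ), i.e. Gamma(shape=64, rate=10).
The mode of a Gamma(a, b) with a ≥ 1 (shape–rate) is (a−1)/b = 63/10 ≈ 6.300.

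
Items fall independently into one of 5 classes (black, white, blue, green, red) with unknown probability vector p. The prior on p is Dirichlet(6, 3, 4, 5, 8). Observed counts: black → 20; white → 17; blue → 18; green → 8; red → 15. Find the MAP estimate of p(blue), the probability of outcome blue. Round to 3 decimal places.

The posterior is Dirichlet(αᵢ + nᵢ) = Dirichlet(26, 20, 22, 13, 23).
For a Dirichlet(a₁,…,a_K) with all aᵢ > 1, the mode has j-th component (aⱼ − 1)/(Σaᵢ − K).
Here Σaᵢ = 104 and K = 5, so p(blue) = (22 − 1)/(104 − 5) = 21/99 ≈ 0.212.

MAP estimate of p(blue) = 0.212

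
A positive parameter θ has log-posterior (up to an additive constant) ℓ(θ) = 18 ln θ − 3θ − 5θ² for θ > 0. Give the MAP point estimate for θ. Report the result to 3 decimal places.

θ̂_MAP = 1.200

ℓ'(θ) = 18/θ − 3 − 10θ. Setting this to zero and multiplying by θ: 10θ² + 3θ − 18 = 0.
θ = (−3 + √(3² + 4·10·18)) / (2·10) = (−3 + √729) / 20 = (−3 + 27)/20 = 6/5.
ℓ''(θ) = −18/θ² − 10 < 0, confirming a maximum.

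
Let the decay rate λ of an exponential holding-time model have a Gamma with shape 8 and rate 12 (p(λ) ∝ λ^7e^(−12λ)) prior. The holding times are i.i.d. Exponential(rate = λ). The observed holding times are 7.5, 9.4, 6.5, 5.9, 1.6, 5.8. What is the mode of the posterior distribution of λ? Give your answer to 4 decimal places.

λ̂_MAP = 0.2669

The Exponential(rate=λ) likelihood is ∝ λ^n e^(−λΣtᵢ). Here n = 6 and Σtᵢ = 7.5 + 9.4 + 6.5 + 5.9 + 1.6 + 5.8 = 36.7.
Posterior ∝ λ^7e^(−12λ) · λ^6e^(−36.7λ) = λ^13e^(−48.7λ), i.e. Gamma(14, 48.7).
Mode = (a−1)/b = 13/48.7 ≈ 0.2669.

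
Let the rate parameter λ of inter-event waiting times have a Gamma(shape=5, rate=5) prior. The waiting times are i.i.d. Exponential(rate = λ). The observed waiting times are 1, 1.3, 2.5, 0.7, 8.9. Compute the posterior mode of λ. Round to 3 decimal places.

The Exponential(rate=λ) likelihood is ∝ λ^n e^(−λΣtᵢ). Here n = 5 and Σtᵢ = 1 + 1.3 + 2.5 + 0.7 + 8.9 = 14.4.
Posterior ∝ λ^4e^(−5λ) · λ^5e^(−14.4λ) = λ^9e^(−19.4λ), i.e. Gamma(10, 19.4).
Mode = (a−1)/b = 9/19.4 ≈ 0.464.

λ̂_MAP = 0.464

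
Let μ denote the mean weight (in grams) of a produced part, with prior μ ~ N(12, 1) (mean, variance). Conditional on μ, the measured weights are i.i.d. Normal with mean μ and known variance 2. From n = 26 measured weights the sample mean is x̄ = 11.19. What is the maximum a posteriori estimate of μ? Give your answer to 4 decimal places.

n = 26, x̄ = 11.19.
For a Normal prior and Normal likelihood with known variance, the posterior is Normal; its mode equals its mean, the precision-weighted average.
Prior precision 1/σ₀² = 1/1 = 1; data precision n/σ² = 26/2 = 13.
μ̂ = (1·12 + 13·11.19) / (1 + 13) = 157.47/14 = 15747/1400 ≈ 11.2479.

μ̂_MAP = 11.2479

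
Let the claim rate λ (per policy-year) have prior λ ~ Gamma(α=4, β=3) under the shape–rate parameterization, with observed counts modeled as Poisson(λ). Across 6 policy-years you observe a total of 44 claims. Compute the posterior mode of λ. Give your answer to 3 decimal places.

Σxᵢ = 44, n = 6.
Posterior ∝ λ^3e^(−3λ) · λ^44e^(−6λ) = λ^47e^(−9λ), i.e. Gamma(shape=48, rate=9).
The mode of a Gamma(a, b) with a ≥ 1 (shape–rate) is (a−1)/b = 47/9 ≈ 5.222.

λ̂_MAP = 5.222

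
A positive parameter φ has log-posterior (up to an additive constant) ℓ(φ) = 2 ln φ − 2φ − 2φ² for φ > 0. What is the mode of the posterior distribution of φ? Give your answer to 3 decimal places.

ℓ'(φ) = 2/φ − 2 − 4φ. Setting this to zero and multiplying by φ: 4φ² + 2φ − 2 = 0.
φ = (−2 + √(2² + 4·4·2)) / (2·4) = (−2 + √36) / 8 = (−2 + 6)/8 = 1/2.
ℓ''(φ) = −2/φ² − 4 < 0, confirming a maximum.

φ̂_MAP = 0.500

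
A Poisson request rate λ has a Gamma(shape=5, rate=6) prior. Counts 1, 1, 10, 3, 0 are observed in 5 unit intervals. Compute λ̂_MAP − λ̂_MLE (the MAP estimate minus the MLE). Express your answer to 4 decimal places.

Σxᵢ = 15. Posterior is Gamma(20, 11); MAP = (20−1)/11 = 19/11 ≈ 1.72727.
MLE = x̄ = 15/5 ≈ 3.00000.
Difference = 19/11 − 15/5 = -14/11 ≈ -1.2727.

MAP − MLE = -1.2727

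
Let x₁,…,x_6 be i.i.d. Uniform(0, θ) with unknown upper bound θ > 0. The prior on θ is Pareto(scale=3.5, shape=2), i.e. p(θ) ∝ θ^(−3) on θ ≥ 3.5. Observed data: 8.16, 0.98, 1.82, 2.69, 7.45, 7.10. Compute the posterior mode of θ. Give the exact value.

The Uniform(0, θ) likelihood is θ^(−n) for θ ≥ max(xᵢ), zero otherwise. Here max(xᵢ) = 8.16.
Posterior ∝ θ^(−3) · θ^(−6) = θ^(−9) on θ ≥ max(3.5, 8.16) = 8.16.
This density is strictly decreasing in θ, so the posterior mode lies at the lower boundary of the support.

θ̂_MAP = 8.16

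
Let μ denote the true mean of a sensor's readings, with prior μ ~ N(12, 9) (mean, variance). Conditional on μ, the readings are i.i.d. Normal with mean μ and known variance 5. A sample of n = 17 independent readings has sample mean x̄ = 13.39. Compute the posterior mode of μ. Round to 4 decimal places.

n = 17, x̄ = 13.39.
For a Normal prior and Normal likelihood with known variance, the posterior is Normal; its mode equals its mean, the precision-weighted average.
Prior precision 1/σ₀² = 1/9; data precision n/σ² = 17/5 = 3.4.
μ̂ = ((1/9)·12 + 3.4·13.39) / (1/9 + 3.4) = (70289/1500)/(158/45) = 210867/15800 ≈ 13.3460.

μ̂_MAP = 13.3460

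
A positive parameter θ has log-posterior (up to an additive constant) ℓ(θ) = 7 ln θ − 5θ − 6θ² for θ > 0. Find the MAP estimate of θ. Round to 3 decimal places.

θ̂_MAP = 0.583

ℓ'(θ) = 7/θ − 5 − 12θ. Setting this to zero and multiplying by θ: 12θ² + 5θ − 7 = 0.
θ = (−5 + √(5² + 4·12·7)) / (2·12) = (−5 + √361) / 24 = (−5 + 19)/24 = 7/12.
ℓ''(θ) = −7/θ² − 12 < 0, confirming a maximum.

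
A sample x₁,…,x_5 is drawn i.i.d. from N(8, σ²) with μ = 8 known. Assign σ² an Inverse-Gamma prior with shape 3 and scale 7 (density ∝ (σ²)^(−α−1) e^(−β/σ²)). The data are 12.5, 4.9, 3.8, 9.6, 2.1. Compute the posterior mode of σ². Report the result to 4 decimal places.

σ̂²_MAP = 7.6054

Sum of squared deviations about the known mean: SS = (12.5−8)² + (4.9−8)² + (3.8−8)² + (9.6−8)² + (2.1−8)² = 84.87.
The Normal likelihood contributes (σ²)^(−n/2) exp(−SS/(2σ²)), so the posterior is Inverse-Gamma(α + n/2, β + SS/2) = Inverse-Gamma(5.5, 49.435).
The mode of Inverse-Gamma(a, b) is b/(a+1) = 49.435/6.5 ≈ 7.6054.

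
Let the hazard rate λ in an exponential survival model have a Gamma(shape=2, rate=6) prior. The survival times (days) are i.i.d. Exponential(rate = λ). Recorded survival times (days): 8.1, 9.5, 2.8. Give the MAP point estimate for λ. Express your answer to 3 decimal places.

The Exponential(rate=λ) likelihood is ∝ λ^n e^(−λΣtᵢ). Here n = 3 and Σtᵢ = 8.1 + 9.5 + 2.8 = 20.4.
Posterior ∝ λe^(−6λ) · λ^3e^(−20.4λ) = λ^4e^(−26.4λ), i.e. Gamma(5, 26.4).
Mode = (a−1)/b = 4/26.4 ≈ 0.152.

λ̂_MAP = 0.152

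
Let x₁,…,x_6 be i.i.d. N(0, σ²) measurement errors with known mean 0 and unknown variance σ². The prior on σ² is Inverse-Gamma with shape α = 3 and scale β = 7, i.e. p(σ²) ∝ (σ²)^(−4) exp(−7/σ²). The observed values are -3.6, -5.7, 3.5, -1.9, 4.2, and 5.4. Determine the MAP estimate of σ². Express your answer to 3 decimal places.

σ̂²_MAP = 8.722

Sum of squared deviations about the known mean: SS = (-3.6−0)² + (-5.7−0)² + (3.5−0)² + (-1.9−0)² + (4.2−0)² + (5.4−0)² = 108.11.
The Normal likelihood contributes (σ²)^(−n/2) exp(−SS/(2σ²)), so the posterior is Inverse-Gamma(α + n/2, β + SS/2) = Inverse-Gamma(6, 61.055).
The mode of Inverse-Gamma(a, b) is b/(a+1) = 61.055/7 ≈ 8.722.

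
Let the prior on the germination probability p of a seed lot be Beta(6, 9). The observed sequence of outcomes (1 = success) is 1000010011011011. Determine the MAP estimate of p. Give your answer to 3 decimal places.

Prior: Beta(6, 9).
Data: 8 successes in 16 trials (from the sequence). The binomial likelihood contributes p^8(1−p)^8, so the posterior is Beta(6+8, 9+8) = Beta(14, 17).
For Beta(a, b) with a, b > 1 the mode is (a−1)/(a+b−2) = 13/29 ≈ 0.448.

p̂_MAP = 0.448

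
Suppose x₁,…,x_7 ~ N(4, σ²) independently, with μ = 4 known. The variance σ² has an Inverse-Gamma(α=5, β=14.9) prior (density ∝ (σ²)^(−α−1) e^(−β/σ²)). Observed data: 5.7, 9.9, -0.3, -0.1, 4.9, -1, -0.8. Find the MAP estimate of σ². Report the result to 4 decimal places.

σ̂²_MAP = 7.9816

Sum of squared deviations about the known mean: SS = (5.7−4)² + (9.9−4)² + (-0.3−4)² + (-0.1−4)² + (4.9−4)² + (-1−4)² + (-0.8−4)² = 121.85.
The Normal likelihood contributes (σ²)^(−n/2) exp(−SS/(2σ²)), so the posterior is Inverse-Gamma(α + n/2, β + SS/2) = Inverse-Gamma(8.5, 75.825).
The mode of Inverse-Gamma(a, b) is b/(a+1) = 75.825/9.5 ≈ 7.9816.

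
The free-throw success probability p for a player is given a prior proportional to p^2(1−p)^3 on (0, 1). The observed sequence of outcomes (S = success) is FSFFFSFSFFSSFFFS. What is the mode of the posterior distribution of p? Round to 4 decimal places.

The prior density ∝ p^2(1−p)^3 is the kernel of Beta(3, 4).
Data: 6 successes in 16 trials (from the sequence). The binomial likelihood contributes p^6(1−p)^10, so the posterior is Beta(3+6, 4+10) = Beta(9, 14).
For Beta(a, b) with a, b > 1 the mode is (a−1)/(a+b−2) = 8/21 ≈ 0.3810.

p̂_MAP = 0.3810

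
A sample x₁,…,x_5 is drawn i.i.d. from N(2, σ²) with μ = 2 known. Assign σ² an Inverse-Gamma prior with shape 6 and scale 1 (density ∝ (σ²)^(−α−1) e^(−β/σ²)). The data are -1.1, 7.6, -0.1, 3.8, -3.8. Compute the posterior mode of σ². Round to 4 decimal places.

σ̂²_MAP = 4.4347

Sum of squared deviations about the known mean: SS = (-1.1−2)² + (7.6−2)² + (-0.1−2)² + (3.8−2)² + (-3.8−2)² = 82.26.
The Normal likelihood contributes (σ²)^(−n/2) exp(−SS/(2σ²)), so the posterior is Inverse-Gamma(α + n/2, β + SS/2) = Inverse-Gamma(8.5, 42.13).
The mode of Inverse-Gamma(a, b) is b/(a+1) = 42.13/9.5 ≈ 4.4347.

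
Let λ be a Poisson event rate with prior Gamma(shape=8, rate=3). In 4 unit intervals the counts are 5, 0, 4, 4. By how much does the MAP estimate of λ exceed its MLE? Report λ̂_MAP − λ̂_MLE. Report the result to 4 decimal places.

MAP − MLE = -0.3929

Σxᵢ = 13. Posterior is Gamma(21, 7); MAP = (21−1)/7 = 20/7 ≈ 2.85714.
MLE = x̄ = 13/4 ≈ 3.25000.
Difference = 20/7 − 13/4 = -11/28 ≈ -0.3929.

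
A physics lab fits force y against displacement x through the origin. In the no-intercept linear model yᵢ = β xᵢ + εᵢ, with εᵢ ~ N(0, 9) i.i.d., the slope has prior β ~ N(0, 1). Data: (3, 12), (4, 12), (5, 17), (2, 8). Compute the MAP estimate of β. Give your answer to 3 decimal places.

log p(β | y) = −Σ(yᵢ − βxᵢ)²/(2·9) − β²/(2·1) + const.
Setting the derivative to zero: Σxᵢ(yᵢ − βxᵢ)/9 − β/1 = 0, so β = Σxᵢyᵢ / (Σxᵢ² + σ²/τ²).
Σxᵢyᵢ = 3·12 + 4·12 + 5·17 + 2·8 = 185; Σxᵢ² = 54; σ²/τ² = 9.
β̂_MAP = 185 / (54 + 9) = 185/63 ≈ 2.937.

β̂_MAP = 2.937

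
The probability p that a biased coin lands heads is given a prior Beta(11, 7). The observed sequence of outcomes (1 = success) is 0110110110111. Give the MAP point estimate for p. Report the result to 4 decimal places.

p̂_MAP = 0.6552

Prior: Beta(11, 7).
Data: 9 successes in 13 trials (from the sequence). The binomial likelihood contributes p^9(1−p)^4, so the posterior is Beta(11+9, 7+4) = Beta(20, 11).
For Beta(a, b) with a, b > 1 the mode is (a−1)/(a+b−2) = 19/29 ≈ 0.6552.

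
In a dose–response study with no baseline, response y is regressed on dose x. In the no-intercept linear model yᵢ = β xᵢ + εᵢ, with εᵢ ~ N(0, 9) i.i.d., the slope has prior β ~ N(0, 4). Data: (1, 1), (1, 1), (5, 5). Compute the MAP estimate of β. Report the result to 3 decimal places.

β̂_MAP = 0.923

log p(β | y) = −Σ(yᵢ − βxᵢ)²/(2·9) − β²/(2·4) + const.
Setting the derivative to zero: Σxᵢ(yᵢ − βxᵢ)/9 − β/4 = 0, so β = Σxᵢyᵢ / (Σxᵢ² + σ²/τ²).
Σxᵢyᵢ = 1·1 + 1·1 + 5·5 = 27; Σxᵢ² = 27; σ²/τ² = 2.25.
β̂_MAP = 27 / (27 + 2.25) = 27/29.25 ≈ 0.923.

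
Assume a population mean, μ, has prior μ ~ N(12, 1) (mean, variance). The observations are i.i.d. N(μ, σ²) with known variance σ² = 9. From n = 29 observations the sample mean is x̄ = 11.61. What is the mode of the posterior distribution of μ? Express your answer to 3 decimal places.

n = 29, x̄ = 11.61.
For a Normal prior and Normal likelihood with known variance, the posterior is Normal; its mode equals its mean, the precision-weighted average.
Prior precision 1/σ₀² = 1/1 = 1; data precision n/σ² = 29/9.
μ̂ = (1·12 + (29/9)·11.61) / (1 + 29/9) = 49.41/(38/9) = 44469/3800 ≈ 11.702.

μ̂_MAP = 11.702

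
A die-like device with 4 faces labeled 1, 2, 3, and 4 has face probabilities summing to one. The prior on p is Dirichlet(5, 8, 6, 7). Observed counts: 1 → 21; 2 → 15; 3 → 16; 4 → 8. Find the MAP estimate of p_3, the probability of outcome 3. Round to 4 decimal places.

The posterior is Dirichlet(αᵢ + nᵢ) = Dirichlet(26, 23, 22, 15).
For a Dirichlet(a₁,…,a_K) with all aᵢ > 1, the mode has j-th component (aⱼ − 1)/(Σaᵢ − K).
Here Σaᵢ = 86 and K = 4, so p_3 = (22 − 1)/(86 − 4) = 21/82 ≈ 0.2561.

MAP estimate: 0.2561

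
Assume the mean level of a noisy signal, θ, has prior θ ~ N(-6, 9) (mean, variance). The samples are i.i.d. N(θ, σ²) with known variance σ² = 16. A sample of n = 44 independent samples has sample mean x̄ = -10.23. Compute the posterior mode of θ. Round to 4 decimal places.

n = 44, x̄ = -10.23.
For a Normal prior and Normal likelihood with known variance, the posterior is Normal; its mode equals its mean, the precision-weighted average.
Prior precision 1/σ₀² = 1/9; data precision n/σ² = 44/16 = 2.75.
θ̂ = ((1/9)·(-6) + 2.75·(-10.23)) / (1/9 + 2.75) = (-34559/1200)/(103/36) = -103677/10300 ≈ -10.0657.

θ̂_MAP = -10.0657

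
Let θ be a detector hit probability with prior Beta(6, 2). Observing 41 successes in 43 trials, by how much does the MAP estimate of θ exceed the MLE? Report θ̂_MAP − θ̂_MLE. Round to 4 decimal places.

MAP − MLE = -0.0147

Posterior is Beta(47, 4); MAP = (47−1)/(51−2) = 46/49 ≈ 0.93878.
MLE ignores the prior: θ̂_MLE = k/n = 41/43 ≈ 0.95349.
Difference = 46/49 − 41/43 = -31/2107 ≈ -0.0147.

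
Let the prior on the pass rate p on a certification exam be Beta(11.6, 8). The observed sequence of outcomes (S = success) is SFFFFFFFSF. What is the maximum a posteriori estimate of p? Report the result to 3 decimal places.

Prior: Beta(11.6, 8).
Data: 2 successes in 10 trials (from the sequence). The binomial likelihood contributes p^2(1−p)^8, so the posterior is Beta(11.6+2, 8+8) = Beta(13.6, 16).
For Beta(a, b) with a, b > 1 the mode is (a−1)/(a+b−2) = 12.6/27.6 ≈ 0.457.

p̂_MAP = 0.457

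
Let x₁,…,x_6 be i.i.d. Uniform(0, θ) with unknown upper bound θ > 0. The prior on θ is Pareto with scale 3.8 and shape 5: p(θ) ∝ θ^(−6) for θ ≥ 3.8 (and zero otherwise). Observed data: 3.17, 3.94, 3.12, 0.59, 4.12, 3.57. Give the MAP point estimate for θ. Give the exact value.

θ̂_MAP = 4.12

The Uniform(0, θ) likelihood is θ^(−n) for θ ≥ max(xᵢ), zero otherwise. Here max(xᵢ) = 4.12.
Posterior ∝ θ^(−6) · θ^(−6) = θ^(−12) on θ ≥ max(3.8, 4.12) = 4.12.
This density is strictly decreasing in θ, so the posterior mode lies at the lower boundary of the support.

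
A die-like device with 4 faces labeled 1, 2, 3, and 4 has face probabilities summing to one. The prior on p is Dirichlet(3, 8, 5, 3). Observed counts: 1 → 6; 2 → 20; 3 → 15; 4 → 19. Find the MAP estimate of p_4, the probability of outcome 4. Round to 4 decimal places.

MAP estimate: 0.2800

The posterior is Dirichlet(αᵢ + nᵢ) = Dirichlet(9, 28, 20, 22).
For a Dirichlet(a₁,…,a_K) with all aᵢ > 1, the mode has j-th component (aⱼ − 1)/(Σaᵢ − K).
Here Σaᵢ = 79 and K = 4, so p_4 = (22 − 1)/(79 − 4) = 21/75 ≈ 0.2800.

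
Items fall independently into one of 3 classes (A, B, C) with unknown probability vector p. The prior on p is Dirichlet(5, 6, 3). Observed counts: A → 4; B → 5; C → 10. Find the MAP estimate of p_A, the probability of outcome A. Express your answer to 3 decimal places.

The posterior is Dirichlet(αᵢ + nᵢ) = Dirichlet(9, 11, 13).
For a Dirichlet(a₁,…,a_K) with all aᵢ > 1, the mode has j-th component (aⱼ − 1)/(Σaᵢ − K).
Here Σaᵢ = 33 and K = 3, so p_A = (9 − 1)/(33 − 3) = 8/30 ≈ 0.267.

MAP estimate of p_A = 0.267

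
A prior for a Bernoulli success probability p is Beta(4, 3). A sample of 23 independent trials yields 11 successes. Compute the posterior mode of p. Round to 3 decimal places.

p̂_MAP = 0.500

Prior: Beta(4, 3).
Data: 11 successes in 23 trials. The binomial likelihood contributes p^11(1−p)^12, so the posterior is Beta(4+11, 3+12) = Beta(15, 15).
For Beta(a, b) with a, b > 1 the mode is (a−1)/(a+b−2) = 14/28 ≈ 0.500.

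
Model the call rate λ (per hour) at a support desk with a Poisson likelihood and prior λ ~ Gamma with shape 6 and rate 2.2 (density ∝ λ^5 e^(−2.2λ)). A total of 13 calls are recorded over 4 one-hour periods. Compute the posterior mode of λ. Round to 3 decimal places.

λ̂_MAP = 2.903

Σxᵢ = 13, n = 4.
Posterior ∝ λ^5e^(−2.2λ) · λ^13e^(−4λ) = λ^18e^(−6.2λ), i.e. Gamma(shape=19, rate=6.2).
The mode of a Gamma(a, b) with a ≥ 1 (shape–rate) is (a−1)/b = 18/6.2 ≈ 2.903.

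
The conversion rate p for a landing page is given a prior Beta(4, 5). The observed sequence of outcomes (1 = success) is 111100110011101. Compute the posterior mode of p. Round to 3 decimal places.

Prior: Beta(4, 5).
Data: 10 successes in 15 trials (from the sequence). The binomial likelihood contributes p^10(1−p)^5, so the posterior is Beta(4+10, 5+5) = Beta(14, 10).
For Beta(a, b) with a, b > 1 the mode is (a−1)/(a+b−2) = 13/22 ≈ 0.591.

p̂_MAP = 0.591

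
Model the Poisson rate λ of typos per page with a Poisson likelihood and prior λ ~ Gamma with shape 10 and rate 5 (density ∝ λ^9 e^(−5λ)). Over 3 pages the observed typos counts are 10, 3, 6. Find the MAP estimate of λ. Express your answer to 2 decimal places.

λ̂_MAP = 3.50

Σxᵢ = 10+3+6 = 19, with n = 3.
Posterior ∝ λ^9e^(−5λ) · λ^19e^(−3λ) = λ^28e^(−8λ), i.e. Gamma(shape=29, rate=8).
The mode of a Gamma(a, b) with a ≥ 1 (shape–rate) is (a−1)/b = 28/8 ≈ 3.50.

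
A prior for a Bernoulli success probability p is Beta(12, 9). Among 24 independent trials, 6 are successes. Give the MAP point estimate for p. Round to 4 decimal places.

p̂_MAP = 0.3953

Prior: Beta(12, 9).
Data: 6 successes in 24 trials. The binomial likelihood contributes p^6(1−p)^18, so the posterior is Beta(12+6, 9+18) = Beta(18, 27).
For Beta(a, b) with a, b > 1 the mode is (a−1)/(a+b−2) = 17/43 ≈ 0.3953.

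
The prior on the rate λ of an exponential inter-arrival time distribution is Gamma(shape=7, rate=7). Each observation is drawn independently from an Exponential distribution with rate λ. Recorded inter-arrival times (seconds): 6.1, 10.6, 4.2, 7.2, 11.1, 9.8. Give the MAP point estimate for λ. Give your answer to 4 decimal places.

λ̂_MAP = 0.2143

The Exponential(rate=λ) likelihood is ∝ λ^n e^(−λΣtᵢ). Here n = 6 and Σtᵢ = 6.1 + 10.6 + 4.2 + 7.2 + 11.1 + 9.8 = 49.
Posterior ∝ λ^6e^(−7λ) · λ^6e^(−49λ) = λ^12e^(−56λ), i.e. Gamma(13, 56).
Mode = (a−1)/b = 12/56 ≈ 0.2143.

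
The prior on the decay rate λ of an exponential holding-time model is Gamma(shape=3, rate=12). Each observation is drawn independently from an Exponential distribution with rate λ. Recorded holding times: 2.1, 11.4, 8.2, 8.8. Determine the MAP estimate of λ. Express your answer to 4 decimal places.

λ̂_MAP = 0.1412

The Exponential(rate=λ) likelihood is ∝ λ^n e^(−λΣtᵢ). Here n = 4 and Σtᵢ = 2.1 + 11.4 + 8.2 + 8.8 = 30.5.
Posterior ∝ λ^2e^(−12λ) · λ^4e^(−30.5λ) = λ^6e^(−42.5λ), i.e. Gamma(7, 42.5).
Mode = (a−1)/b = 6/42.5 ≈ 0.1412.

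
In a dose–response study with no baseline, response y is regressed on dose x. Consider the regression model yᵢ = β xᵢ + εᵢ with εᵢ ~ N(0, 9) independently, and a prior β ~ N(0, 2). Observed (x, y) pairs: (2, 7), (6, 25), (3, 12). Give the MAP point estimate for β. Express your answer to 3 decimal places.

β̂_MAP = 3.738

log p(β | y) = −Σ(yᵢ − βxᵢ)²/(2·9) − β²/(2·2) + const.
Setting the derivative to zero: Σxᵢ(yᵢ − βxᵢ)/9 − β/2 = 0, so β = Σxᵢyᵢ / (Σxᵢ² + σ²/τ²).
Σxᵢyᵢ = 2·7 + 6·25 + 3·12 = 200; Σxᵢ² = 49; σ²/τ² = 4.5.
β̂_MAP = 200 / (49 + 4.5) = 200/53.5 ≈ 3.738.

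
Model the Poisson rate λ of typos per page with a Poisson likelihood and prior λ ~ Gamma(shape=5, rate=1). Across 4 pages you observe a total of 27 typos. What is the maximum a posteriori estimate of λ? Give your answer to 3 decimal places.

Σxᵢ = 27, n = 4.
Posterior ∝ λ^4e^(−1λ) · λ^27e^(−4λ) = λ^31e^(−5λ), i.e. Gamma(shape=32, rate=5).
The mode of a Gamma(a, b) with a ≥ 1 (shape–rate) is (a−1)/b = 31/5 ≈ 6.200.

λ̂_MAP = 6.200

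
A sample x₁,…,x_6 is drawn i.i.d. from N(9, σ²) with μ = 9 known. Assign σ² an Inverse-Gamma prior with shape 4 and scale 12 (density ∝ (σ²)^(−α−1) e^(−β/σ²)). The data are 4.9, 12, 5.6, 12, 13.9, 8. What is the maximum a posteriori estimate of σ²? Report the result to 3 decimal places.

σ̂²_MAP = 5.961

Sum of squared deviations about the known mean: SS = (4.9−9)² + (12−9)² + (5.6−9)² + (12−9)² + (13.9−9)² + (8−9)² = 71.38.
The Normal likelihood contributes (σ²)^(−n/2) exp(−SS/(2σ²)), so the posterior is Inverse-Gamma(α + n/2, β + SS/2) = Inverse-Gamma(7, 47.69).
The mode of Inverse-Gamma(a, b) is b/(a+1) = 47.69/8 ≈ 5.961.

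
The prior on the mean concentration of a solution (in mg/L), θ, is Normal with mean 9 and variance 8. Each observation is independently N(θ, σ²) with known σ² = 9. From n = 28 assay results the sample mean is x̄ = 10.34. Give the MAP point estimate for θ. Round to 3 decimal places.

θ̂_MAP = 10.288

n = 28, x̄ = 10.34.
For a Normal prior and Normal likelihood with known variance, the posterior is Normal; its mode equals its mean, the precision-weighted average.
Prior precision 1/σ₀² = 1/8 = 0.125; data precision n/σ² = 28/9.
θ̂ = (0.125·9 + (28/9)·10.34) / (0.125 + 28/9) = (59929/1800)/(233/72) = 59929/5825 ≈ 10.288.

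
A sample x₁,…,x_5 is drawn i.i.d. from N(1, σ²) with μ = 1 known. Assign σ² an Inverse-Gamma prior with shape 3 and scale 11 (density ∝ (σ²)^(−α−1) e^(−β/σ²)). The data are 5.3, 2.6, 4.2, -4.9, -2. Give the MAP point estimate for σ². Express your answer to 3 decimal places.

σ̂²_MAP = 7.469

Sum of squared deviations about the known mean: SS = (5.3−1)² + (2.6−1)² + (4.2−1)² + (-4.9−1)² + (-2−1)² = 75.1.
The Normal likelihood contributes (σ²)^(−n/2) exp(−SS/(2σ²)), so the posterior is Inverse-Gamma(α + n/2, β + SS/2) = Inverse-Gamma(5.5, 48.55).
The mode of Inverse-Gamma(a, b) is b/(a+1) = 48.55/6.5 ≈ 7.469.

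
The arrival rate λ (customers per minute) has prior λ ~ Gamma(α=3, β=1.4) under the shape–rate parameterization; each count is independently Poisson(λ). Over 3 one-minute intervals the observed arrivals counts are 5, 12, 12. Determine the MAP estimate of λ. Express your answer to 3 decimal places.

λ̂_MAP = 7.045

Σxᵢ = 5+12+12 = 29, with n = 3.
Posterior ∝ λ^2e^(−1.4λ) · λ^29e^(−3λ) = λ^31e^(−4.4λ), i.e. Gamma(shape=32, rate=4.4).
The mode of a Gamma(a, b) with a ≥ 1 (shape–rate) is (a−1)/b = 31/4.4 ≈ 7.045.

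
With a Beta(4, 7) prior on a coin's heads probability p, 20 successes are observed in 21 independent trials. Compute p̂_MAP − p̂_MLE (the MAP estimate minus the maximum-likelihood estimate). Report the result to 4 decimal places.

Posterior is Beta(24, 8); MAP = (24−1)/(32−2) = 23/30 ≈ 0.76667.
MLE ignores the prior: p̂_MLE = k/n = 20/21 ≈ 0.95238.
Difference = 23/30 − 20/21 = -13/70 ≈ -0.1857.

MAP − MLE = -0.1857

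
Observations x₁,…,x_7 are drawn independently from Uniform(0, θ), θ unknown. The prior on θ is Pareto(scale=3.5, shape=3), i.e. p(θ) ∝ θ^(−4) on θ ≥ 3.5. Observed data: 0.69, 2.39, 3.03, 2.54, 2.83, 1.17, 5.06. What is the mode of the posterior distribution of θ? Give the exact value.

θ̂_MAP = 5.06

The Uniform(0, θ) likelihood is θ^(−n) for θ ≥ max(xᵢ), zero otherwise. Here max(xᵢ) = 5.06.
Posterior ∝ θ^(−4) · θ^(−7) = θ^(−11) on θ ≥ max(3.5, 5.06) = 5.06.
This density is strictly decreasing in θ, so the posterior mode lies at the lower boundary of the support.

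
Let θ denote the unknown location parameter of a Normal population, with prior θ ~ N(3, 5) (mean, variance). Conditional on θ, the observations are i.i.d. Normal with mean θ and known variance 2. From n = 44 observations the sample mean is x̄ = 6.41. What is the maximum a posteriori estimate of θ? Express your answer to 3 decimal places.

n = 44, x̄ = 6.41.
For a Normal prior and Normal likelihood with known variance, the posterior is Normal; its mode equals its mean, the precision-weighted average.
Prior precision 1/σ₀² = 1/5 = 0.2; data precision n/σ² = 44/2 = 22.
θ̂ = (0.2·3 + 22·6.41) / (0.2 + 22) = 141.62/22.2 = 7081/1110 ≈ 6.379.

θ̂_MAP = 6.379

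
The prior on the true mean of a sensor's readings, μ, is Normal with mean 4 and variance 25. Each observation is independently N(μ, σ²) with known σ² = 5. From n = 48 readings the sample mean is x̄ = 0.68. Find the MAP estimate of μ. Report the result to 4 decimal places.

n = 48, x̄ = 0.68.
For a Normal prior and Normal likelihood with known variance, the posterior is Normal; its mode equals its mean, the precision-weighted average.
Prior precision 1/σ₀² = 1/25 = 0.04; data precision n/σ² = 48/5 = 9.6.
μ̂ = (0.04·4 + 9.6·0.68) / (0.04 + 9.6) = 6.688/9.64 = 836/1205 ≈ 0.6938.

μ̂_MAP = 0.6938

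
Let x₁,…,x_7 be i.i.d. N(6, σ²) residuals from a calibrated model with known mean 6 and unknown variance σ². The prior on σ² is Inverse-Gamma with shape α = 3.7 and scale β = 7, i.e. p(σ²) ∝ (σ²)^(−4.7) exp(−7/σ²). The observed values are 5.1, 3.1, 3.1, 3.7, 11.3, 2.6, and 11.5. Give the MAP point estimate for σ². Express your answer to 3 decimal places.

σ̂²_MAP = 6.513

Sum of squared deviations about the known mean: SS = (5.1−6)² + (3.1−6)² + (3.1−6)² + (3.7−6)² + (11.3−6)² + (2.6−6)² + (11.5−6)² = 92.82.
The Normal likelihood contributes (σ²)^(−n/2) exp(−SS/(2σ²)), so the posterior is Inverse-Gamma(α + n/2, β + SS/2) = Inverse-Gamma(7.2, 53.41).
The mode of Inverse-Gamma(a, b) is b/(a+1) = 53.41/8.2 ≈ 6.513.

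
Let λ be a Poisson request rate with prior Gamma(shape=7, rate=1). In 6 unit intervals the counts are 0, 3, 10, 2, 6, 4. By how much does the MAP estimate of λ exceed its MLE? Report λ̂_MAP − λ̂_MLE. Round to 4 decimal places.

Σxᵢ = 25. Posterior is Gamma(32, 7); MAP = (32−1)/7 = 31/7 ≈ 4.42857.
MLE = x̄ = 25/6 ≈ 4.16667.
Difference = 31/7 − 25/6 = 11/42 ≈ 0.2619.

MAP − MLE = 0.2619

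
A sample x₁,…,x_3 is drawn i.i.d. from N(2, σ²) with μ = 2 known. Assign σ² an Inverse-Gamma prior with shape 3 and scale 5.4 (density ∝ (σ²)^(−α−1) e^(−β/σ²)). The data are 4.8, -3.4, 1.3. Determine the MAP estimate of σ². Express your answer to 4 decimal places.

σ̂²_MAP = 4.3900

Sum of squared deviations about the known mean: SS = (4.8−2)² + (-3.4−2)² + (1.3−2)² = 37.49.
The Normal likelihood contributes (σ²)^(−n/2) exp(−SS/(2σ²)), so the posterior is Inverse-Gamma(α + n/2, β + SS/2) = Inverse-Gamma(4.5, 24.145).
The mode of Inverse-Gamma(a, b) is b/(a+1) = 24.145/5.5 ≈ 4.3900.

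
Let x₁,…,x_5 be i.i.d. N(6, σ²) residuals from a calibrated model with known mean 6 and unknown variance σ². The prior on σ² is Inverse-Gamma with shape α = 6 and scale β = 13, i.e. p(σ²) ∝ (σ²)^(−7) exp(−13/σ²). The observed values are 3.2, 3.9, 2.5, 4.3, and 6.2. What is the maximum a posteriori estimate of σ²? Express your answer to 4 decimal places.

Sum of squared deviations about the known mean: SS = (3.2−6)² + (3.9−6)² + (2.5−6)² + (4.3−6)² + (6.2−6)² = 27.43.
The Normal likelihood contributes (σ²)^(−n/2) exp(−SS/(2σ²)), so the posterior is Inverse-Gamma(α + n/2, β + SS/2) = Inverse-Gamma(8.5, 26.715).
The mode of Inverse-Gamma(a, b) is b/(a+1) = 26.715/9.5 ≈ 2.8121.

σ̂²_MAP = 2.8121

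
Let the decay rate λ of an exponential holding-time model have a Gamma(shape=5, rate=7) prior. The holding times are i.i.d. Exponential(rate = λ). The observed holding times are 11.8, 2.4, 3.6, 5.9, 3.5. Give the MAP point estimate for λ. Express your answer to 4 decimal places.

λ̂_MAP = 0.2632

The Exponential(rate=λ) likelihood is ∝ λ^n e^(−λΣtᵢ). Here n = 5 and Σtᵢ = 11.8 + 2.4 + 3.6 + 5.9 + 3.5 = 27.2.
Posterior ∝ λ^4e^(−7λ) · λ^5e^(−27.2λ) = λ^9e^(−34.2λ), i.e. Gamma(10, 34.2).
Mode = (a−1)/b = 9/34.2 ≈ 0.2632.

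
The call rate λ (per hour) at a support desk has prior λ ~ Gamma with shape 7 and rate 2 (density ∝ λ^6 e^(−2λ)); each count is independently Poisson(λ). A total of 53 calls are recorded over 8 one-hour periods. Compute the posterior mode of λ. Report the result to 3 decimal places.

Σxᵢ = 53, n = 8.
Posterior ∝ λ^6e^(−2λ) · λ^53e^(−8λ) = λ^59e^(−10λ), i.e. Gamma(shape=60, rate=10).
The mode of a Gamma(a, b) with a ≥ 1 (shape–rate) is (a−1)/b = 59/10 ≈ 5.900.

λ̂_MAP = 5.900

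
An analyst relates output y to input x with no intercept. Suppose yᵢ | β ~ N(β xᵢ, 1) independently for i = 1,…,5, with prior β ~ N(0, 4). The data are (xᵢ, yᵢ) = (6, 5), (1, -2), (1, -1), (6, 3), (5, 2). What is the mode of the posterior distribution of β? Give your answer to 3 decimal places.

log p(β | y) = −Σ(yᵢ − βxᵢ)²/(2·1) − β²/(2·4) + const.
Setting the derivative to zero: Σxᵢ(yᵢ − βxᵢ)/1 − β/4 = 0, so β = Σxᵢyᵢ / (Σxᵢ² + σ²/τ²).
Σxᵢyᵢ = 6·5 + 1·(-2) + 1·(-1) + 6·3 + 5·2 = 55; Σxᵢ² = 99; σ²/τ² = 0.25.
β̂_MAP = 55 / (99 + 0.25) = 55/99.25 ≈ 0.554.

β̂_MAP = 0.554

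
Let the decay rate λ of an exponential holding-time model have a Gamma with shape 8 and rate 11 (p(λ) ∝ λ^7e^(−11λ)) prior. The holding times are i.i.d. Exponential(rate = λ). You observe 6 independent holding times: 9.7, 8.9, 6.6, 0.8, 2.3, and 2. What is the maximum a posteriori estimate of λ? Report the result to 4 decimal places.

λ̂_MAP = 0.3148

The Exponential(rate=λ) likelihood is ∝ λ^n e^(−λΣtᵢ). Here n = 6 and Σtᵢ = 9.7 + 8.9 + 6.6 + 0.8 + 2.3 + 2 = 30.3.
Posterior ∝ λ^7e^(−11λ) · λ^6e^(−30.3λ) = λ^13e^(−41.3λ), i.e. Gamma(14, 41.3).
Mode = (a−1)/b = 13/41.3 ≈ 0.3148.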